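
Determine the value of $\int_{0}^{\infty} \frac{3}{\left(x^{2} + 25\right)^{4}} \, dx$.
$\frac{3 \pi}{500000}$

Recall the elementary integral
$$J(a) = \int_{0}^{\infty} \frac{3}{a^{2} + x^{2}} \, dx = \frac{3 \pi}{2 a}.$$

Differentiating under the integral sign with respect to $a$,
$$\frac{dJ}{da} = \int_{0}^{\infty} - \frac{6 a}{\left(a^{2} + x^{2}\right)^{2}} \, dx = - \frac{3 \pi}{2 a^{2}},$$
so $\int_{0}^{\infty} \frac{3}{\left(a^{2} + x^{2}\right)^{2}} \, dx = \frac{3 \pi}{4 a^{3}}$.

Repeating — each differentiation of $1/(x^2+a^2)^j$ produces $-2ja/(x^2+a^2)^{j+1}$ — and dividing through by $-2ja$ at each step yields, after $3$ differentiations in total,
$$\int_{0}^{\infty} \frac{3}{\left(a^{2} + x^{2}\right)^{4}} \, dx = \frac{15 \pi}{32 a^{7}}.$$

Setting $a = 5$:
$$I = \frac{3 \pi}{500000}.$$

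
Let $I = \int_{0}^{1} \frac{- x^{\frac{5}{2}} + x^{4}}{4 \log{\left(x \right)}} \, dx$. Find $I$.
$- \frac{\log{\left(7 \right)}}{4} + \frac{\log{\left(2 \right)}}{4} + \frac{\log{\left(5 \right)}}{4}$

Introduce a parameter $a$ in the exponent: let $I(a) = \int_{0}^{1} \frac{- x^{\frac{5}{2}} + x^{a}}{4 \log{\left(x \right)}} \, dx$.

Since $\dfrac{\partial}{\partial a}\,x^{a} = x^{a} \ln x$, the $\ln x$ in the denominator cancels and
$$\frac{dI}{da} = \int_{0}^{1} \frac{1}{4} x^{a} \, dx = \frac{1}{4} \left[\frac{x^{a+1}}{a+1}\right]_0^1 = \frac{1}{4 \left(a + 1\right)}.$$

Integrating with respect to $a$ gives $I(a) = \frac{\log{\left(a + 1 \right)}}{4} - \frac{\log{\left(7 \right)}}{4} + \frac{\log{\left(2 \right)}}{4} + C$.

At $a = \frac{5}{2}$ the integrand is identically $0$, so $I(\frac{5}{2}) = 0$. The closed form gives $0$, hence $C = 0$.

Setting $a = 4$:
$$I = - \frac{\log{\left(7 \right)}}{4} + \frac{\log{\left(2 \right)}}{4} + \frac{\log{\left(5 \right)}}{4}.$$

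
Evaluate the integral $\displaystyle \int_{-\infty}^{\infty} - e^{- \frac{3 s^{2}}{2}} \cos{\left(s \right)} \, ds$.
$- \frac{\sqrt{6} \sqrt{\pi}}{3 e^{\frac{1}{6}}}$

Define $I(b) = \int_{-\infty}^{\infty} - e^{- \frac{3 s^{2}}{2}} \cos{\left(b s \right)} \, ds$.

Differentiating under the integral sign,
$$I'(b) = \int_{-\infty}^{\infty} s e^{- \frac{3 s^{2}}{2}} \sin{\left(b s \right)} \, ds.$$

Integrate $\int_{-\infty}^{\infty} s \sin(b s)\, e^{- \frac{3 s^{2}}{2}}\, ds$ by parts with $u = \sin(b s)$ and $dv = s\, e^{- \frac{3 s^{2}}{2}}\, ds$, giving $v = - \frac{e^{- \frac{3 s^{2}}{2}}}{3}$. The boundary term vanishes and
$$\int_{-\infty}^{\infty} s \sin(b s)\, e^{- \frac{3 s^{2}}{2}}\, ds = \frac{b}{3} \int_{-\infty}^{\infty} \cos(b s)\, e^{- \frac{3 s^{2}}{2}}\, ds,$$
so $I'(b) = - \frac{b}{3}\, I(b)$.

This is a separable first-order ODE; solving with the initial condition $I(0) = \int_{-\infty}^{\infty} - e^{- \frac{3 s^{2}}{2}}\,ds = - \frac{\sqrt{6} \sqrt{\pi}}{3}$ gives
$$I(b) = - \frac{\sqrt{6} \sqrt{\pi} e^{- \frac{b^{2}}{6}}}{3}.$$

Setting $b = 1$:
$$I = - \frac{\sqrt{6} \sqrt{\pi}}{3 e^{\frac{1}{6}}}.$$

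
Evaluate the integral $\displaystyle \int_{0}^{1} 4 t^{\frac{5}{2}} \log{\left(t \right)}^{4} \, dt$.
$\frac{3072}{16807}$

Begin with the known integral
$$J(a) = \int_{0}^{1} 4 t^{a} \, dt = \frac{4}{a + 1}.$$

Differentiating under the integral sign brings down a factor of $\ln t$:
$$\frac{dJ}{da} = \int_{0}^{1} 4 t^{a} \log{\left(t \right)} \, dt = - \frac{4}{\left(a + 1\right)^{2}}.$$

Repeating $4$ times in total — each differentiation brings down another $\ln t$ — gives
$$\frac{d^{4}J}{da^{4}} = \int_{0}^{1} 4 t^{a} \log{\left(t \right)}^{4} \, dt = \frac{96}{\left(a + 1\right)^{5}},$$
and the integrand here is exactly the target integrand, so $I = \frac{96}{\left(a + 1\right)^{5}}$.

Setting $a = \frac{5}{2}$:
$$I = \frac{3072}{16807}.$$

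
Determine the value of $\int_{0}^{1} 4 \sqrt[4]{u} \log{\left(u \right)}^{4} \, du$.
$\frac{98304}{3125}$

Start from the elementary integral
$$J(a) = \int_{0}^{1} 4 u^{a} \, du = \frac{4}{a + 1}.$$

Differentiating under the integral sign brings down a factor of $\ln u$:
$$\frac{dJ}{da} = \int_{0}^{1} 4 u^{a} \log{\left(u \right)} \, du = - \frac{4}{\left(a + 1\right)^{2}}.$$

Repeating $4$ times in total — each differentiation brings down another $\ln u$ — gives
$$\frac{d^{4}J}{da^{4}} = \int_{0}^{1} 4 u^{a} \log{\left(u \right)}^{4} \, du = \frac{96}{\left(a + 1\right)^{5}},$$
and the integrand here is exactly the target integrand, so $I = \frac{96}{\left(a + 1\right)^{5}}$.

Setting $a = \frac{1}{4}$:
$$I = \frac{98304}{3125}.$$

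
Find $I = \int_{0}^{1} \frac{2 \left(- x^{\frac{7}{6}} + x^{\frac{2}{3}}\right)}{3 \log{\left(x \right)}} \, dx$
$- \frac{2 \log{\left(13 \right)}}{3} + \frac{2 \log{\left(10 \right)}}{3}$

Introduce a parameter $a$ in the exponent: let $I(a) = \int_{0}^{1} \frac{2 \left(- x^{\frac{7}{6}} + x^{a}\right)}{3 \log{\left(x \right)}} \, dx$.

Since $\dfrac{\partial}{\partial a}\,x^{a} = x^{a} \ln x$, the $\ln x$ in the denominator cancels and
$$\frac{dI}{da} = \int_{0}^{1} \frac{2}{3} x^{a} \, dx = \frac{2}{3} \left[\frac{x^{a+1}}{a+1}\right]_0^1 = \frac{2}{3 \left(a + 1\right)}.$$

Integrating with respect to $a$ gives $I(a) = \log{\left(\frac{\sqrt[3]{13} \cdot 6^{\frac{2}{3}} \left(a + 1\right)^{\frac{2}{3}}}{13} \right)} + C$.

At $a = \frac{7}{6}$ the integrand is identically $0$, so $I(\frac{7}{6}) = 0$. The closed form gives $0$, hence $C = 0$.

Setting $a = \frac{2}{3}$:
$$I = - \frac{2 \log{\left(13 \right)}}{3} + \frac{2 \log{\left(10 \right)}}{3}.$$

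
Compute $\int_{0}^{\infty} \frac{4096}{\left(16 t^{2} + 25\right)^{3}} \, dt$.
$\frac{192 \pi}{3125}$

Recall the elementary integral
$$J(a) = \int_{0}^{\infty} \frac{1}{a^{2} + t^{2}} \, dt = \frac{\pi}{2 a}.$$

Differentiating under the integral sign with respect to $a$,
$$\frac{dJ}{da} = \int_{0}^{\infty} - \frac{2 a}{\left(a^{2} + t^{2}\right)^{2}} \, dt = - \frac{\pi}{2 a^{2}},$$
so $\int_{0}^{\infty} \frac{1}{\left(a^{2} + t^{2}\right)^{2}} \, dt = \frac{\pi}{4 a^{3}}$.

Repeating — each differentiation of $1/(t^2+a^2)^j$ produces $-2ja/(t^2+a^2)^{j+1}$ — and dividing through by $-2ja$ at each step yields, after $2$ differentiations in total,
$$\int_{0}^{\infty} \frac{1}{\left(a^{2} + t^{2}\right)^{3}} \, dt = \frac{3 \pi}{16 a^{5}}.$$

Setting $a = \frac{5}{4}$:
$$I = \frac{192 \pi}{3125}.$$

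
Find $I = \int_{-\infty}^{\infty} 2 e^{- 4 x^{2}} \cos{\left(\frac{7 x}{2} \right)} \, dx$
$\frac{\sqrt{\pi}}{e^{\frac{49}{64}}}$

Define $I(b) = \int_{-\infty}^{\infty} 2 e^{- 4 x^{2}} \cos{\left(b x \right)} \, dx$.

Differentiating under the integral sign,
$$I'(b) = \int_{-\infty}^{\infty} - 2 x e^{- 4 x^{2}} \sin{\left(b x \right)} \, dx.$$

Integrate $\int_{-\infty}^{\infty} x \sin(b x)\, e^{- 4 x^{2}}\, dx$ by parts with $u = \sin(b x)$ and $dv = x\, e^{- 4 x^{2}}\, dx$, giving $v = - \frac{e^{- 4 x^{2}}}{8}$. The boundary term vanishes and
$$\int_{-\infty}^{\infty} x \sin(b x)\, e^{- 4 x^{2}}\, dx = \frac{b}{8} \int_{-\infty}^{\infty} \cos(b x)\, e^{- 4 x^{2}}\, dx,$$
so $I'(b) = - \frac{b}{8}\, I(b)$.

This is a separable first-order ODE; solving with the initial condition $I(0) = \int_{-\infty}^{\infty} 2 e^{- 4 x^{2}}\,dx = \sqrt{\pi}$ gives
$$I(b) = \sqrt{\pi} e^{- \frac{b^{2}}{16}}.$$

Setting $b = \frac{7}{2}$:
$$I = \frac{\sqrt{\pi}}{e^{\frac{49}{64}}}.$$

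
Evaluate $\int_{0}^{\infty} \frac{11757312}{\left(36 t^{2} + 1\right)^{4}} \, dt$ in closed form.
$306180 \pi$

Start from the standard arctangent integral
$$J(a) = \int_{0}^{\infty} \frac{7}{a^{2} + t^{2}} \, dt = \frac{7 \pi}{2 a}.$$

Differentiating under the integral sign with respect to $a$,
$$\frac{dJ}{da} = \int_{0}^{\infty} - \frac{14 a}{\left(a^{2} + t^{2}\right)^{2}} \, dt = - \frac{7 \pi}{2 a^{2}},$$
so $\int_{0}^{\infty} \frac{7}{\left(a^{2} + t^{2}\right)^{2}} \, dt = \frac{7 \pi}{4 a^{3}}$.

Repeating — each differentiation of $1/(t^2+a^2)^j$ produces $-2ja/(t^2+a^2)^{j+1}$ — and dividing through by $-2ja$ at each step yields, after $3$ differentiations in total,
$$\int_{0}^{\infty} \frac{7}{\left(a^{2} + t^{2}\right)^{4}} \, dt = \frac{35 \pi}{32 a^{7}}.$$

Setting $a = \frac{1}{6}$:
$$I = 306180 \pi.$$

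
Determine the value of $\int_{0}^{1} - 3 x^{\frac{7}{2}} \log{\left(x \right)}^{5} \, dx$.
$\frac{2560}{59049}$

Consider the simpler parametrised integral
$$J(a) = \int_{0}^{1} - 3 x^{a} \, dx = - \frac{3}{a + 1}.$$

Differentiating under the integral sign brings down a factor of $\ln x$:
$$\frac{dJ}{da} = \int_{0}^{1} - 3 x^{a} \log{\left(x \right)} \, dx = \frac{3}{\left(a + 1\right)^{2}}.$$

Repeating $5$ times in total — each differentiation brings down another $\ln x$ — gives
$$\frac{d^{5}J}{da^{5}} = \int_{0}^{1} - 3 x^{a} \log{\left(x \right)}^{5} \, dx = \frac{360}{\left(a + 1\right)^{6}},$$
and the integrand here is exactly the target integrand, so $I = \frac{360}{\left(a + 1\right)^{6}}$.

Setting $a = \frac{7}{2}$:
$$I = \frac{2560}{59049}.$$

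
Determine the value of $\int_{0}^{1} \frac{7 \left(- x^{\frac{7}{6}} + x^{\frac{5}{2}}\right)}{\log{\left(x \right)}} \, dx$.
$\log{\left(\frac{1801088541}{62748517} \right)}$

Replace the exponent $\frac{5}{2}$ by a parameter $a$: let $I(a) = \int_{0}^{1} \frac{7 \left(- x^{\frac{7}{6}} + x^{a}\right)}{\log{\left(x \right)}} \, dx$.

Since $\dfrac{\partial}{\partial a}\,x^{a} = x^{a} \ln x$, the $\ln x$ in the denominator cancels and
$$\frac{dI}{da} = \int_{0}^{1} 7 x^{a} \, dx = 7 \left[\frac{x^{a+1}}{a+1}\right]_0^1 = \frac{7}{a + 1}.$$

Integrating with respect to $a$ gives $I(a) = \log{\left(\frac{279936 \left(a + 1\right)^{7}}{62748517} \right)} + C$.

At $a = \frac{7}{6}$ the integrand is identically $0$, so $I(\frac{7}{6}) = 0$. The closed form gives $0$, hence $C = 0$.

Setting $a = \frac{5}{2}$:
$$I = \log{\left(\frac{1801088541}{62748517} \right)}.$$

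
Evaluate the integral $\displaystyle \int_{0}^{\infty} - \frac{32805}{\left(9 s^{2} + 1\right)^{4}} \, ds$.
$- \frac{54675 \pi}{32}$

Begin with the known result
$$J(a) = \int_{0}^{\infty} - \frac{5}{a^{2} + s^{2}} \, ds = - \frac{5 \pi}{2 a}.$$

Differentiating under the integral sign with respect to $a$,
$$\frac{dJ}{da} = \int_{0}^{\infty} \frac{10 a}{\left(a^{2} + s^{2}\right)^{2}} \, ds = \frac{5 \pi}{2 a^{2}},$$
so $\int_{0}^{\infty} - \frac{5}{\left(a^{2} + s^{2}\right)^{2}} \, ds = - \frac{5 \pi}{4 a^{3}}$.

Repeating — each differentiation of $1/(s^2+a^2)^j$ produces $-2ja/(s^2+a^2)^{j+1}$ — and dividing through by $-2ja$ at each step yields, after $3$ differentiations in total,
$$\int_{0}^{\infty} - \frac{5}{\left(a^{2} + s^{2}\right)^{4}} \, ds = - \frac{25 \pi}{32 a^{7}}.$$

Setting $a = \frac{1}{3}$:
$$I = - \frac{54675 \pi}{32}.$$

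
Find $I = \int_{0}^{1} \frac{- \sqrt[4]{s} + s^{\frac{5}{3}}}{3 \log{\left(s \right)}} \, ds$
$\log{\left(\frac{2 \cdot 30^{\frac{2}{3}}}{15} \right)}$

Consider the one-parameter family: let $I(a) = \int_{0}^{1} \frac{s^{\frac{5}{3}} - s^{a}}{3 \log{\left(s \right)}} \, ds$.

Since $\dfrac{\partial}{\partial a}\,s^{a} = s^{a} \ln s$, the $\ln s$ in the denominator cancels and
$$\frac{dI}{da} = \int_{0}^{1} - \frac{1}{3} s^{a} \, ds = - \frac{1}{3} \left[\frac{s^{a+1}}{a+1}\right]_0^1 = - \frac{1}{3 a + 3}.$$

Integrating with respect to $a$ gives $I(a) = - \frac{\log{\left(a + 1 \right)}}{3} - \frac{\log{\left(3 \right)}}{3} + \log{\left(2 \right)} + C$.

At $a = \frac{5}{3}$ the integrand is identically $0$, so $I(\frac{5}{3}) = 0$. The closed form gives $0$, hence $C = 0$.

Setting $a = \frac{1}{4}$:
$$I = \log{\left(\frac{2 \cdot 30^{\frac{2}{3}}}{15} \right)}.$$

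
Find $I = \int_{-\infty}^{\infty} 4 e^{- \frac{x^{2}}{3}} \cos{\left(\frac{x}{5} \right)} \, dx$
$\frac{4 \sqrt{3} \sqrt{\pi}}{e^{\frac{3}{100}}}$

Let $b$ denote the cosine frequency and define $I(b) = \int_{-\infty}^{\infty} 4 e^{- \frac{x^{2}}{3}} \cos{\left(b x \right)} \, dx$.

Differentiating under the integral sign,
$$I'(b) = \int_{-\infty}^{\infty} - 4 x e^{- \frac{x^{2}}{3}} \sin{\left(b x \right)} \, dx.$$

Integrate $\int_{-\infty}^{\infty} x \sin(b x)\, e^{- \frac{x^{2}}{3}}\, dx$ by parts with $u = \sin(b x)$ and $dv = x\, e^{- \frac{x^{2}}{3}}\, dx$, giving $v = - \frac{3 e^{- \frac{x^{2}}{3}}}{2}$. The boundary term vanishes and
$$\int_{-\infty}^{\infty} x \sin(b x)\, e^{- \frac{x^{2}}{3}}\, dx = \frac{3 b}{2} \int_{-\infty}^{\infty} \cos(b x)\, e^{- \frac{x^{2}}{3}}\, dx,$$
so $I'(b) = - \frac{3 b}{2}\, I(b)$.

This is a separable first-order ODE; solving with the initial condition $I(0) = \int_{-\infty}^{\infty} 4 e^{- \frac{x^{2}}{3}}\,dx = 4 \sqrt{3} \sqrt{\pi}$ gives
$$I(b) = 4 \sqrt{3} \sqrt{\pi} e^{- \frac{3 b^{2}}{4}}.$$

Setting $b = \frac{1}{5}$:
$$I = \frac{4 \sqrt{3} \sqrt{\pi}}{e^{\frac{3}{100}}}.$$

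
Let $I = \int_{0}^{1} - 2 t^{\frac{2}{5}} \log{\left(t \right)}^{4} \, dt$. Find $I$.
$- \frac{150000}{16807}$

Begin with the known integral
$$J(a) = \int_{0}^{1} - 2 t^{a} \, dt = - \frac{2}{a + 1}.$$

Differentiating under the integral sign brings down a factor of $\ln t$:
$$\frac{dJ}{da} = \int_{0}^{1} - 2 t^{a} \log{\left(t \right)} \, dt = \frac{2}{\left(a + 1\right)^{2}}.$$

Repeating $4$ times in total — each differentiation brings down another $\ln t$ — gives
$$\frac{d^{4}J}{da^{4}} = \int_{0}^{1} - 2 t^{a} \log{\left(t \right)}^{4} \, dt = - \frac{48}{\left(a + 1\right)^{5}},$$
and the integrand here is exactly the target integrand, so $I = - \frac{48}{\left(a + 1\right)^{5}}$.

Setting $a = \frac{2}{5}$:
$$I = - \frac{150000}{16807}.$$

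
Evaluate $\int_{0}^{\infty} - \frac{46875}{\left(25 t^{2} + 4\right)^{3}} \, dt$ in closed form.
$- \frac{28125 \pi}{512}$

Start from the standard arctangent integral
$$J(a) = \int_{0}^{\infty} - \frac{3}{a^{2} + t^{2}} \, dt = - \frac{3 \pi}{2 a}.$$

Differentiating under the integral sign with respect to $a$,
$$\frac{dJ}{da} = \int_{0}^{\infty} \frac{6 a}{\left(a^{2} + t^{2}\right)^{2}} \, dt = \frac{3 \pi}{2 a^{2}},$$
so $\int_{0}^{\infty} - \frac{3}{\left(a^{2} + t^{2}\right)^{2}} \, dt = - \frac{3 \pi}{4 a^{3}}$.

Repeating — each differentiation of $1/(t^2+a^2)^j$ produces $-2ja/(t^2+a^2)^{j+1}$ — and dividing through by $-2ja$ at each step yields, after $2$ differentiations in total,
$$\int_{0}^{\infty} - \frac{3}{\left(a^{2} + t^{2}\right)^{3}} \, dt = - \frac{9 \pi}{16 a^{5}}.$$

Setting $a = \frac{2}{5}$:
$$I = - \frac{28125 \pi}{512}.$$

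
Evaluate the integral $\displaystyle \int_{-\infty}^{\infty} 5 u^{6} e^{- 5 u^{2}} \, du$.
$\frac{3 \sqrt{5} \sqrt{\pi}}{200}$

Start from the elementary integral
$$J(a) = \int_{-\infty}^{\infty} 5 e^{- a u^{2}} \, du = \frac{5 \sqrt{\pi}}{\sqrt{a}}.$$

Differentiating under the integral sign brings down a factor of $(-u^2)$:
$$\frac{dJ}{da} = \int_{-\infty}^{\infty} - 5 u^{2} e^{- a u^{2}} \, du = - \frac{5 \sqrt{\pi}}{2 a^{\frac{3}{2}}}.$$

Repeating $3$ times in total — each differentiation brings down another $(-u^2)$ — gives
$$\frac{d^{3}J}{da^{3}} = \int_{-\infty}^{\infty} - 5 u^{6} e^{- a u^{2}} \, du = - \frac{75 \sqrt{\pi}}{8 a^{\frac{7}{2}}},$$
and the integrand here is $(-1)^{3}$ times the target integrand, so $I = (-1)^{3}\,\frac{d^{3}J}{da^{3}} = \frac{75 \sqrt{\pi}}{8 a^{\frac{7}{2}}}$.

Setting $a = 5$:
$$I = \frac{3 \sqrt{5} \sqrt{\pi}}{200}.$$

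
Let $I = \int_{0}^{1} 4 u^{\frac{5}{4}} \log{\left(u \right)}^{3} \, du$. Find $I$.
$- \frac{2048}{2187}$

Begin with the known integral
$$J(a) = \int_{0}^{1} 4 u^{a} \, du = \frac{4}{a + 1}.$$

Differentiating under the integral sign brings down a factor of $\ln u$:
$$\frac{dJ}{da} = \int_{0}^{1} 4 u^{a} \log{\left(u \right)} \, du = - \frac{4}{\left(a + 1\right)^{2}}.$$

Repeating $3$ times in total — each differentiation brings down another $\ln u$ — gives
$$\frac{d^{3}J}{da^{3}} = \int_{0}^{1} 4 u^{a} \log{\left(u \right)}^{3} \, du = - \frac{24}{\left(a + 1\right)^{4}},$$
and the integrand here is exactly the target integrand, so $I = - \frac{24}{\left(a + 1\right)^{4}}$.

Setting $a = \frac{5}{4}$:
$$I = - \frac{2048}{2187}.$$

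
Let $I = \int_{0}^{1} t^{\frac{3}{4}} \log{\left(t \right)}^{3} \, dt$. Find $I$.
$- \frac{1536}{2401}$

Consider the simpler parametrised integral
$$J(a) = \int_{0}^{1} t^{a} \, dt = \frac{1}{a + 1}.$$

Differentiating under the integral sign brings down a factor of $\ln t$:
$$\frac{dJ}{da} = \int_{0}^{1} t^{a} \log{\left(t \right)} \, dt = - \frac{1}{\left(a + 1\right)^{2}}.$$

Repeating $3$ times in total — each differentiation brings down another $\ln t$ — gives
$$\frac{d^{3}J}{da^{3}} = \int_{0}^{1} t^{a} \log{\left(t \right)}^{3} \, dt = - \frac{6}{\left(a + 1\right)^{4}},$$
and the integrand here is exactly the target integrand, so $I = - \frac{6}{\left(a + 1\right)^{4}}$.

Setting $a = \frac{3}{4}$:
$$I = - \frac{1536}{2401}.$$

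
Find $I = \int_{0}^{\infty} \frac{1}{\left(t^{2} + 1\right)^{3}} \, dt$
$\frac{3 \pi}{16}$

Start from the standard arctangent integral
$$J(a) = \int_{0}^{\infty} \frac{1}{a^{2} + t^{2}} \, dt = \frac{\pi}{2 a}.$$

Differentiating under the integral sign with respect to $a$,
$$\frac{dJ}{da} = \int_{0}^{\infty} - \frac{2 a}{\left(a^{2} + t^{2}\right)^{2}} \, dt = - \frac{\pi}{2 a^{2}},$$
so $\int_{0}^{\infty} \frac{1}{\left(a^{2} + t^{2}\right)^{2}} \, dt = \frac{\pi}{4 a^{3}}$.

Repeating — each differentiation of $1/(t^2+a^2)^j$ produces $-2ja/(t^2+a^2)^{j+1}$ — and dividing through by $-2ja$ at each step yields, after $2$ differentiations in total,
$$\int_{0}^{\infty} \frac{1}{\left(a^{2} + t^{2}\right)^{3}} \, dt = \frac{3 \pi}{16 a^{5}}.$$

Setting $a = 1$:
$$I = \frac{3 \pi}{16}.$$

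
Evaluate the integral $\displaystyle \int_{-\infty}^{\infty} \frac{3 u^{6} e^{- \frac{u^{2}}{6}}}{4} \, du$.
$\frac{1215 \sqrt{6} \sqrt{\pi}}{4}$

Consider the simpler parametrised integral
$$J(a) = \int_{-\infty}^{\infty} \frac{3 e^{- a u^{2}}}{4} \, du = \frac{3 \sqrt{\pi}}{4 \sqrt{a}}.$$

Differentiating under the integral sign brings down a factor of $(-u^2)$:
$$\frac{dJ}{da} = \int_{-\infty}^{\infty} - \frac{3 u^{2} e^{- a u^{2}}}{4} \, du = - \frac{3 \sqrt{\pi}}{8 a^{\frac{3}{2}}}.$$

Repeating $3$ times in total — each differentiation brings down another $(-u^2)$ — gives
$$\frac{d^{3}J}{da^{3}} = \int_{-\infty}^{\infty} - \frac{3 u^{6} e^{- a u^{2}}}{4} \, du = - \frac{45 \sqrt{\pi}}{32 a^{\frac{7}{2}}},$$
and the integrand here is $(-1)^{3}$ times the target integrand, so $I = (-1)^{3}\,\frac{d^{3}J}{da^{3}} = \frac{45 \sqrt{\pi}}{32 a^{\frac{7}{2}}}$.

Setting $a = \frac{1}{6}$:
$$I = \frac{1215 \sqrt{6} \sqrt{\pi}}{4}.$$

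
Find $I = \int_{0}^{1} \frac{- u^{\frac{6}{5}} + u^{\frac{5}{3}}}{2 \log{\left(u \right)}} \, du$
$\log{\left(\frac{2 \sqrt{330}}{33} \right)}$

Introduce a parameter $a$ in the exponent: let $I(a) = \int_{0}^{1} \frac{- u^{\frac{6}{5}} + u^{a}}{2 \log{\left(u \right)}} \, du$.

Since $\dfrac{\partial}{\partial a}\,u^{a} = u^{a} \ln u$, the $\ln u$ in the denominator cancels and
$$\frac{dI}{da} = \int_{0}^{1} \frac{1}{2} u^{a} \, du = \frac{1}{2} \left[\frac{u^{a+1}}{a+1}\right]_0^1 = \frac{1}{2 \left(a + 1\right)}.$$

Integrating with respect to $a$ gives $I(a) = \log{\left(\frac{\sqrt{55} \sqrt{a + 1}}{11} \right)} + C$.

At $a = \frac{6}{5}$ the integrand is identically $0$, so $I(\frac{6}{5}) = 0$. The closed form gives $0$, hence $C = 0$.

Setting $a = \frac{5}{3}$:
$$I = \log{\left(\frac{2 \sqrt{330}}{33} \right)}.$$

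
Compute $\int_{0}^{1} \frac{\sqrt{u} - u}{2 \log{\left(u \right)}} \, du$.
$- \log{\left(2 \right)} + \frac{\log{\left(3 \right)}}{2}$

Replace the exponent $1$ by a parameter $a$: let $I(a) = \int_{0}^{1} \frac{\sqrt{u} - u^{a}}{2 \log{\left(u \right)}} \, du$.

Since $\dfrac{\partial}{\partial a}\,u^{a} = u^{a} \ln u$, the $\ln u$ in the denominator cancels and
$$\frac{dI}{da} = \int_{0}^{1} - \frac{1}{2} u^{a} \, du = - \frac{1}{2} \left[\frac{u^{a+1}}{a+1}\right]_0^1 = - \frac{1}{2 a + 2}.$$

Integrating with respect to $a$ gives $I(a) = - \frac{\log{\left(a + 1 \right)}}{2} - \frac{\log{\left(2 \right)}}{2} + \frac{\log{\left(3 \right)}}{2} + C$.

At $a = \frac{1}{2}$ the integrand is identically $0$, so $I(\frac{1}{2}) = 0$. The closed form gives $0$, hence $C = 0$.

Setting $a = 1$:
$$I = - \log{\left(2 \right)} + \frac{\log{\left(3 \right)}}{2}.$$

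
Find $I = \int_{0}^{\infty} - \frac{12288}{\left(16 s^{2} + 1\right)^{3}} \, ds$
$- 576 \pi$

Start from the standard arctangent integral
$$J(a) = \int_{0}^{\infty} - \frac{3}{a^{2} + s^{2}} \, ds = - \frac{3 \pi}{2 a}.$$

Differentiating under the integral sign with respect to $a$,
$$\frac{dJ}{da} = \int_{0}^{\infty} \frac{6 a}{\left(a^{2} + s^{2}\right)^{2}} \, ds = \frac{3 \pi}{2 a^{2}},$$
so $\int_{0}^{\infty} - \frac{3}{\left(a^{2} + s^{2}\right)^{2}} \, ds = - \frac{3 \pi}{4 a^{3}}$.

Repeating — each differentiation of $1/(s^2+a^2)^j$ produces $-2ja/(s^2+a^2)^{j+1}$ — and dividing through by $-2ja$ at each step yields, after $2$ differentiations in total,
$$\int_{0}^{\infty} - \frac{3}{\left(a^{2} + s^{2}\right)^{3}} \, ds = - \frac{9 \pi}{16 a^{5}}.$$

Setting $a = \frac{1}{4}$:
$$I = - 576 \pi.$$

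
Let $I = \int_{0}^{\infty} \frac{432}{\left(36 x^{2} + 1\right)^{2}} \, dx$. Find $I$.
$18 \pi$

Recall the elementary integral
$$J(a) = \int_{0}^{\infty} \frac{1}{3 \left(a^{2} + x^{2}\right)} \, dx = \frac{\pi}{6 a}.$$

Differentiating under the integral sign with respect to $a$,
$$\frac{dJ}{da} = \int_{0}^{\infty} - \frac{2 a}{3 \left(a^{2} + x^{2}\right)^{2}} \, dx = - \frac{\pi}{6 a^{2}},$$
so $\int_{0}^{\infty} \frac{1}{3 \left(a^{2} + x^{2}\right)^{2}} \, dx = \frac{\pi}{12 a^{3}}$.

Setting $a = \frac{1}{6}$:
$$I = 18 \pi.$$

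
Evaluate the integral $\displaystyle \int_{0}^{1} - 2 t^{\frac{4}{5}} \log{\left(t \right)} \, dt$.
$\frac{50}{81}$

Start from the elementary integral
$$J(a) = \int_{0}^{1} - 2 t^{a} \, dt = - \frac{2}{a + 1}.$$

Differentiating under the integral sign brings down a factor of $\ln t$:
$$\frac{dJ}{da} = \int_{0}^{1} - 2 t^{a} \log{\left(t \right)} \, dt = \frac{2}{\left(a + 1\right)^{2}}.$$

The integral on the left is $I$, so $I = \frac{2}{\left(a + 1\right)^{2}}$.

Setting $a = \frac{4}{5}$:
$$I = \frac{50}{81}.$$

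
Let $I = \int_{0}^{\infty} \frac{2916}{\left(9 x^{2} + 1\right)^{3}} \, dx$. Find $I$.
$\frac{729 \pi}{4}$

Start from the standard arctangent integral
$$J(a) = \int_{0}^{\infty} \frac{4}{a^{2} + x^{2}} \, dx = \frac{2 \pi}{a}.$$

Differentiating under the integral sign with respect to $a$,
$$\frac{dJ}{da} = \int_{0}^{\infty} - \frac{8 a}{\left(a^{2} + x^{2}\right)^{2}} \, dx = - \frac{2 \pi}{a^{2}},$$
so $\int_{0}^{\infty} \frac{4}{\left(a^{2} + x^{2}\right)^{2}} \, dx = \frac{\pi}{a^{3}}$.

Repeating — each differentiation of $1/(x^2+a^2)^j$ produces $-2ja/(x^2+a^2)^{j+1}$ — and dividing through by $-2ja$ at each step yields, after $2$ differentiations in total,
$$\int_{0}^{\infty} \frac{4}{\left(a^{2} + x^{2}\right)^{3}} \, dx = \frac{3 \pi}{4 a^{5}}.$$

Setting $a = \frac{1}{3}$:
$$I = \frac{729 \pi}{4}.$$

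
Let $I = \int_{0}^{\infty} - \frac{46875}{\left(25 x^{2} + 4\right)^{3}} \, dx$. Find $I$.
$- \frac{28125 \pi}{512}$

Recall the elementary integral
$$J(a) = \int_{0}^{\infty} - \frac{3}{a^{2} + x^{2}} \, dx = - \frac{3 \pi}{2 a}.$$

Differentiating under the integral sign with respect to $a$,
$$\frac{dJ}{da} = \int_{0}^{\infty} \frac{6 a}{\left(a^{2} + x^{2}\right)^{2}} \, dx = \frac{3 \pi}{2 a^{2}},$$
so $\int_{0}^{\infty} - \frac{3}{\left(a^{2} + x^{2}\right)^{2}} \, dx = - \frac{3 \pi}{4 a^{3}}$.

Repeating — each differentiation of $1/(x^2+a^2)^j$ produces $-2ja/(x^2+a^2)^{j+1}$ — and dividing through by $-2ja$ at each step yields, after $2$ differentiations in total,
$$\int_{0}^{\infty} - \frac{3}{\left(a^{2} + x^{2}\right)^{3}} \, dx = - \frac{9 \pi}{16 a^{5}}.$$

Setting $a = \frac{2}{5}$:
$$I = - \frac{28125 \pi}{512}.$$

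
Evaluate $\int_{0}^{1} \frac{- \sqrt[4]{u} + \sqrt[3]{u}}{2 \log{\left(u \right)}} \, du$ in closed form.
$\log{\left(\frac{4 \sqrt{15}}{15} \right)}$

Introduce a parameter $a$ in the exponent: let $I(a) = \int_{0}^{1} \frac{- \sqrt[4]{u} + u^{a}}{2 \log{\left(u \right)}} \, du$.

Since $\dfrac{\partial}{\partial a}\,u^{a} = u^{a} \ln u$, the $\ln u$ in the denominator cancels and
$$\frac{dI}{da} = \int_{0}^{1} \frac{1}{2} u^{a} \, du = \frac{1}{2} \left[\frac{u^{a+1}}{a+1}\right]_0^1 = \frac{1}{2 \left(a + 1\right)}.$$

Integrating with respect to $a$ gives $I(a) = \frac{\log{\left(a + 1 \right)}}{2} - \frac{\log{\left(5 \right)}}{2} + \log{\left(2 \right)} + C$.

At $a = \frac{1}{4}$ the integrand is identically $0$, so $I(\frac{1}{4}) = 0$. The closed form gives $0$, hence $C = 0$.

Setting $a = \frac{1}{3}$:
$$I = \log{\left(\frac{4 \sqrt{15}}{15} \right)}.$$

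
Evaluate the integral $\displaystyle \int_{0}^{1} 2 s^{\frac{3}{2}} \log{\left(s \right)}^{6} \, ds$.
$\frac{36864}{15625}$

Consider the simpler parametrised integral
$$J(a) = \int_{0}^{1} 2 s^{a} \, ds = \frac{2}{a + 1}.$$

Differentiating under the integral sign brings down a factor of $\ln s$:
$$\frac{dJ}{da} = \int_{0}^{1} 2 s^{a} \log{\left(s \right)} \, ds = - \frac{2}{\left(a + 1\right)^{2}}.$$

Repeating $6$ times in total — each differentiation brings down another $\ln s$ — gives
$$\frac{d^{6}J}{da^{6}} = \int_{0}^{1} 2 s^{a} \log{\left(s \right)}^{6} \, ds = \frac{1440}{\left(a + 1\right)^{7}},$$
and the integrand here is exactly the target integrand, so $I = \frac{1440}{\left(a + 1\right)^{7}}$.

Setting $a = \frac{3}{2}$:
$$I = \frac{36864}{15625}.$$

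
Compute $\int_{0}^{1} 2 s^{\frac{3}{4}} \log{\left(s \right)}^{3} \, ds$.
$- \frac{3072}{2401}$

Consider the simpler parametrised integral
$$J(a) = \int_{0}^{1} 2 s^{a} \, ds = \frac{2}{a + 1}.$$

Differentiating under the integral sign brings down a factor of $\ln s$:
$$\frac{dJ}{da} = \int_{0}^{1} 2 s^{a} \log{\left(s \right)} \, ds = - \frac{2}{\left(a + 1\right)^{2}}.$$

Repeating $3$ times in total — each differentiation brings down another $\ln s$ — gives
$$\frac{d^{3}J}{da^{3}} = \int_{0}^{1} 2 s^{a} \log{\left(s \right)}^{3} \, ds = - \frac{12}{\left(a + 1\right)^{4}},$$
and the integrand here is exactly the target integrand, so $I = - \frac{12}{\left(a + 1\right)^{4}}$.

Setting $a = \frac{3}{4}$:
$$I = - \frac{3072}{2401}.$$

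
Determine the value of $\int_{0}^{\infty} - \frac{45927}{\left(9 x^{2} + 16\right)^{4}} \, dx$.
$- \frac{76545 \pi}{524288}$

Recall the elementary integral
$$J(a) = \int_{0}^{\infty} - \frac{7}{a^{2} + x^{2}} \, dx = - \frac{7 \pi}{2 a}.$$

Differentiating under the integral sign with respect to $a$,
$$\frac{dJ}{da} = \int_{0}^{\infty} \frac{14 a}{\left(a^{2} + x^{2}\right)^{2}} \, dx = \frac{7 \pi}{2 a^{2}},$$
so $\int_{0}^{\infty} - \frac{7}{\left(a^{2} + x^{2}\right)^{2}} \, dx = - \frac{7 \pi}{4 a^{3}}$.

Repeating — each differentiation of $1/(x^2+a^2)^j$ produces $-2ja/(x^2+a^2)^{j+1}$ — and dividing through by $-2ja$ at each step yields, after $3$ differentiations in total,
$$\int_{0}^{\infty} - \frac{7}{\left(a^{2} + x^{2}\right)^{4}} \, dx = - \frac{35 \pi}{32 a^{7}}.$$

Setting $a = \frac{4}{3}$:
$$I = - \frac{76545 \pi}{524288}.$$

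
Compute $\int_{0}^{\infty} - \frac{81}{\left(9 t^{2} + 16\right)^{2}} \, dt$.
$- \frac{27 \pi}{256}$

Begin with the known result
$$J(a) = \int_{0}^{\infty} - \frac{1}{a^{2} + t^{2}} \, dt = - \frac{\pi}{2 a}.$$

Differentiating under the integral sign with respect to $a$,
$$\frac{dJ}{da} = \int_{0}^{\infty} \frac{2 a}{\left(a^{2} + t^{2}\right)^{2}} \, dt = \frac{\pi}{2 a^{2}},$$
so $\int_{0}^{\infty} - \frac{1}{\left(a^{2} + t^{2}\right)^{2}} \, dt = - \frac{\pi}{4 a^{3}}$.

Setting $a = \frac{4}{3}$:
$$I = - \frac{27 \pi}{256}.$$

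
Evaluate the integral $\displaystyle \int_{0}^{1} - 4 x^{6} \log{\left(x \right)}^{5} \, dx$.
$\frac{480}{117649}$

Start from the elementary integral
$$J(a) = \int_{0}^{1} - 4 x^{a} \, dx = - \frac{4}{a + 1}.$$

Differentiating under the integral sign brings down a factor of $\ln x$:
$$\frac{dJ}{da} = \int_{0}^{1} - 4 x^{a} \log{\left(x \right)} \, dx = \frac{4}{\left(a + 1\right)^{2}}.$$

Repeating $5$ times in total — each differentiation brings down another $\ln x$ — gives
$$\frac{d^{5}J}{da^{5}} = \int_{0}^{1} - 4 x^{a} \log{\left(x \right)}^{5} \, dx = \frac{480}{\left(a + 1\right)^{6}},$$
and the integrand here is exactly the target integrand, so $I = \frac{480}{\left(a + 1\right)^{6}}$.

Setting $a = 6$:
$$I = \frac{480}{117649}.$$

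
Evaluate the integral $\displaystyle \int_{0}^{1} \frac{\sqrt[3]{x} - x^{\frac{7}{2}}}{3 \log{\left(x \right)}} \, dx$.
$\log{\left(\frac{2}{3} \right)}$

Introduce a parameter $a$ in the exponent: let $I(a) = \int_{0}^{1} \frac{\sqrt[3]{x} - x^{a}}{3 \log{\left(x \right)}} \, dx$.

Since $\dfrac{\partial}{\partial a}\,x^{a} = x^{a} \ln x$, the $\ln x$ in the denominator cancels and
$$\frac{dI}{da} = \int_{0}^{1} - \frac{1}{3} x^{a} \, dx = - \frac{1}{3} \left[\frac{x^{a+1}}{a+1}\right]_0^1 = - \frac{1}{3 a + 3}.$$

Integrating with respect to $a$ gives $I(a) = - \frac{\log{\left(a + 1 \right)}}{3} - \frac{\log{\left(6 \right)}}{3} + \log{\left(2 \right)} + C$.

At $a = \frac{1}{3}$ the integrand is identically $0$, so $I(\frac{1}{3}) = 0$. The closed form gives $0$, hence $C = 0$.

Setting $a = \frac{7}{2}$:
$$I = \log{\left(\frac{2}{3} \right)}.$$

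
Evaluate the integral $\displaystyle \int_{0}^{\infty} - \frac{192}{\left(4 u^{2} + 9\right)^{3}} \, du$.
$- \frac{2 \pi}{27}$

Begin with the known result
$$J(a) = \int_{0}^{\infty} - \frac{3}{a^{2} + u^{2}} \, du = - \frac{3 \pi}{2 a}.$$

Differentiating under the integral sign with respect to $a$,
$$\frac{dJ}{da} = \int_{0}^{\infty} \frac{6 a}{\left(a^{2} + u^{2}\right)^{2}} \, du = \frac{3 \pi}{2 a^{2}},$$
so $\int_{0}^{\infty} - \frac{3}{\left(a^{2} + u^{2}\right)^{2}} \, du = - \frac{3 \pi}{4 a^{3}}$.

Repeating — each differentiation of $1/(u^2+a^2)^j$ produces $-2ja/(u^2+a^2)^{j+1}$ — and dividing through by $-2ja$ at each step yields, after $2$ differentiations in total,
$$\int_{0}^{\infty} - \frac{3}{\left(a^{2} + u^{2}\right)^{3}} \, du = - \frac{9 \pi}{16 a^{5}}.$$

Setting $a = \frac{3}{2}$:
$$I = - \frac{2 \pi}{27}.$$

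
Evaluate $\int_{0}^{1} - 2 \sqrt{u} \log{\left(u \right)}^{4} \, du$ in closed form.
$- \frac{512}{81}$

Consider the simpler parametrised integral
$$J(a) = \int_{0}^{1} - 2 u^{a} \, du = - \frac{2}{a + 1}.$$

Differentiating under the integral sign brings down a factor of $\ln u$:
$$\frac{dJ}{da} = \int_{0}^{1} - 2 u^{a} \log{\left(u \right)} \, du = \frac{2}{\left(a + 1\right)^{2}}.$$

Repeating $4$ times in total — each differentiation brings down another $\ln u$ — gives
$$\frac{d^{4}J}{da^{4}} = \int_{0}^{1} - 2 u^{a} \log{\left(u \right)}^{4} \, du = - \frac{48}{\left(a + 1\right)^{5}},$$
and the integrand here is exactly the target integrand, so $I = - \frac{48}{\left(a + 1\right)^{5}}$.

Setting $a = \frac{1}{2}$:
$$I = - \frac{512}{81}.$$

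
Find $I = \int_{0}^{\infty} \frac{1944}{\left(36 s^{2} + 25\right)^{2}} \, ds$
$\frac{81 \pi}{125}$

Start from the standard arctangent integral
$$J(a) = \int_{0}^{\infty} \frac{3}{2 \left(a^{2} + s^{2}\right)} \, ds = \frac{3 \pi}{4 a}.$$

Differentiating under the integral sign with respect to $a$,
$$\frac{dJ}{da} = \int_{0}^{\infty} - \frac{3 a}{\left(a^{2} + s^{2}\right)^{2}} \, ds = - \frac{3 \pi}{4 a^{2}},$$
so $\int_{0}^{\infty} \frac{3}{2 \left(a^{2} + s^{2}\right)^{2}} \, ds = \frac{3 \pi}{8 a^{3}}$.

Setting $a = \frac{5}{6}$:
$$I = \frac{81 \pi}{125}.$$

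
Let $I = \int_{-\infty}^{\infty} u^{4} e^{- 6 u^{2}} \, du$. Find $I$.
$\frac{\sqrt{6} \sqrt{\pi}}{288}$

Begin with the known integral
$$J(a) = \int_{-\infty}^{\infty} e^{- a u^{2}} \, du = \frac{\sqrt{\pi}}{\sqrt{a}}.$$

Differentiating under the integral sign brings down a factor of $(-u^2)$:
$$\frac{dJ}{da} = \int_{-\infty}^{\infty} - u^{2} e^{- a u^{2}} \, du = - \frac{\sqrt{\pi}}{2 a^{\frac{3}{2}}}.$$

Repeating twice in total — each differentiation brings down another $(-u^2)$ — gives
$$\frac{d^{2}J}{da^{2}} = \int_{-\infty}^{\infty} u^{4} e^{- a u^{2}} \, du = \frac{3 \sqrt{\pi}}{4 a^{\frac{5}{2}}},$$
and the integrand here is exactly the target integrand, so $I = \frac{3 \sqrt{\pi}}{4 a^{\frac{5}{2}}}$.

Setting $a = 6$:
$$I = \frac{\sqrt{6} \sqrt{\pi}}{288}.$$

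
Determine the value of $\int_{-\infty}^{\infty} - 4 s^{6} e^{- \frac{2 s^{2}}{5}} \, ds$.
$- \frac{1875 \sqrt{10} \sqrt{\pi}}{32}$

Begin with the known integral
$$J(a) = \int_{-\infty}^{\infty} - 4 e^{- a s^{2}} \, ds = - \frac{4 \sqrt{\pi}}{\sqrt{a}}.$$

Differentiating under the integral sign brings down a factor of $(-s^2)$:
$$\frac{dJ}{da} = \int_{-\infty}^{\infty} 4 s^{2} e^{- a s^{2}} \, ds = \frac{2 \sqrt{\pi}}{a^{\frac{3}{2}}}.$$

Repeating $3$ times in total — each differentiation brings down another $(-s^2)$ — gives
$$\frac{d^{3}J}{da^{3}} = \int_{-\infty}^{\infty} 4 s^{6} e^{- a s^{2}} \, ds = \frac{15 \sqrt{\pi}}{2 a^{\frac{7}{2}}},$$
and the integrand here is $(-1)^{3}$ times the target integrand, so $I = (-1)^{3}\,\frac{d^{3}J}{da^{3}} = - \frac{15 \sqrt{\pi}}{2 a^{\frac{7}{2}}}$.

Setting $a = \frac{2}{5}$:
$$I = - \frac{1875 \sqrt{10} \sqrt{\pi}}{32}.$$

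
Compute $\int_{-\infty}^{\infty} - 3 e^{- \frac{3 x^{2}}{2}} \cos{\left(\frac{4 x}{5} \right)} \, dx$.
$- \frac{\sqrt{6} \sqrt{\pi}}{e^{\frac{8}{75}}}$

Let $b$ denote the cosine frequency and define $I(b) = \int_{-\infty}^{\infty} - 3 e^{- \frac{3 x^{2}}{2}} \cos{\left(b x \right)} \, dx$.

Differentiating under the integral sign,
$$I'(b) = \int_{-\infty}^{\infty} 3 x e^{- \frac{3 x^{2}}{2}} \sin{\left(b x \right)} \, dx.$$

Integrate $\int_{-\infty}^{\infty} x \sin(b x)\, e^{- \frac{3 x^{2}}{2}}\, dx$ by parts with $u = \sin(b x)$ and $dv = x\, e^{- \frac{3 x^{2}}{2}}\, dx$, giving $v = - \frac{e^{- \frac{3 x^{2}}{2}}}{3}$. The boundary term vanishes and
$$\int_{-\infty}^{\infty} x \sin(b x)\, e^{- \frac{3 x^{2}}{2}}\, dx = \frac{b}{3} \int_{-\infty}^{\infty} \cos(b x)\, e^{- \frac{3 x^{2}}{2}}\, dx,$$
so $I'(b) = - \frac{b}{3}\, I(b)$.

This is a separable first-order ODE; solving with the initial condition $I(0) = \int_{-\infty}^{\infty} - 3 e^{- \frac{3 x^{2}}{2}}\,dx = - \sqrt{6} \sqrt{\pi}$ gives
$$I(b) = - \sqrt{6} \sqrt{\pi} e^{- \frac{b^{2}}{6}}.$$

Setting $b = \frac{4}{5}$:
$$I = - \frac{\sqrt{6} \sqrt{\pi}}{e^{\frac{8}{75}}}.$$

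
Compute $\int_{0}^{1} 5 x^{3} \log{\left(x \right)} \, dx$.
$- \frac{5}{16}$

Begin with the known integral
$$J(a) = \int_{0}^{1} 5 x^{a} \, dx = \frac{5}{a + 1}.$$

Differentiating under the integral sign brings down a factor of $\ln x$:
$$\frac{dJ}{da} = \int_{0}^{1} 5 x^{a} \log{\left(x \right)} \, dx = - \frac{5}{\left(a + 1\right)^{2}}.$$

The integral on the left is $I$, so $I = - \frac{5}{\left(a + 1\right)^{2}}$.

Setting $a = 3$:
$$I = - \frac{5}{16}.$$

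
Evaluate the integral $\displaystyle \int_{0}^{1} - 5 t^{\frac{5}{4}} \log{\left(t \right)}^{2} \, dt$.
$- \frac{640}{729}$

Begin with the known integral
$$J(a) = \int_{0}^{1} - 5 t^{a} \, dt = - \frac{5}{a + 1}.$$

Differentiating under the integral sign brings down a factor of $\ln t$:
$$\frac{dJ}{da} = \int_{0}^{1} - 5 t^{a} \log{\left(t \right)} \, dt = \frac{5}{\left(a + 1\right)^{2}}.$$

Repeating twice in total — each differentiation brings down another $\ln t$ — gives
$$\frac{d^{2}J}{da^{2}} = \int_{0}^{1} - 5 t^{a} \log{\left(t \right)}^{2} \, dt = - \frac{10}{\left(a + 1\right)^{3}},$$
and the integrand here is exactly the target integrand, so $I = - \frac{10}{\left(a + 1\right)^{3}}$.

Setting $a = \frac{5}{4}$:
$$I = - \frac{640}{729}.$$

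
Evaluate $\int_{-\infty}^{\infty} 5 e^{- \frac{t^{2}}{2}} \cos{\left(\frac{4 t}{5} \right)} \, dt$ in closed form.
$\frac{5 \sqrt{2} \sqrt{\pi}}{e^{\frac{8}{25}}}$

Let $b$ denote the cosine frequency and define $I(b) = \int_{-\infty}^{\infty} 5 e^{- \frac{t^{2}}{2}} \cos{\left(b t \right)} \, dt$.

Differentiating under the integral sign,
$$I'(b) = \int_{-\infty}^{\infty} - 5 t e^{- \frac{t^{2}}{2}} \sin{\left(b t \right)} \, dt.$$

Integrate $\int_{-\infty}^{\infty} t \sin(b t)\, e^{- \frac{t^{2}}{2}}\, dt$ by parts with $u = \sin(b t)$ and $dv = t\, e^{- \frac{t^{2}}{2}}\, dt$, giving $v = - e^{- \frac{t^{2}}{2}}$. The boundary term vanishes and
$$\int_{-\infty}^{\infty} t \sin(b t)\, e^{- \frac{t^{2}}{2}}\, dt = b \int_{-\infty}^{\infty} \cos(b t)\, e^{- \frac{t^{2}}{2}}\, dt,$$
so $I'(b) = - b\, I(b)$.

This is a separable first-order ODE; solving with the initial condition $I(0) = \int_{-\infty}^{\infty} 5 e^{- \frac{t^{2}}{2}}\,dt = 5 \sqrt{2} \sqrt{\pi}$ gives
$$I(b) = 5 \sqrt{2} \sqrt{\pi} e^{- \frac{b^{2}}{2}}.$$

Setting $b = \frac{4}{5}$:
$$I = \frac{5 \sqrt{2} \sqrt{\pi}}{e^{\frac{8}{25}}}.$$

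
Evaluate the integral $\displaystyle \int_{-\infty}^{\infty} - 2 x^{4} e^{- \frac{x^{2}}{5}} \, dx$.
$- \frac{75 \sqrt{5} \sqrt{\pi}}{2}$

Begin with the known integral
$$J(a) = \int_{-\infty}^{\infty} - 2 e^{- a x^{2}} \, dx = - \frac{2 \sqrt{\pi}}{\sqrt{a}}.$$

Differentiating under the integral sign brings down a factor of $(-x^2)$:
$$\frac{dJ}{da} = \int_{-\infty}^{\infty} 2 x^{2} e^{- a x^{2}} \, dx = \frac{\sqrt{\pi}}{a^{\frac{3}{2}}}.$$

Repeating twice in total — each differentiation brings down another $(-x^2)$ — gives
$$\frac{d^{2}J}{da^{2}} = \int_{-\infty}^{\infty} - 2 x^{4} e^{- a x^{2}} \, dx = - \frac{3 \sqrt{\pi}}{2 a^{\frac{5}{2}}},$$
and the integrand here is exactly the target integrand, so $I = - \frac{3 \sqrt{\pi}}{2 a^{\frac{5}{2}}}$.

Setting $a = \frac{1}{5}$:
$$I = - \frac{75 \sqrt{5} \sqrt{\pi}}{2}.$$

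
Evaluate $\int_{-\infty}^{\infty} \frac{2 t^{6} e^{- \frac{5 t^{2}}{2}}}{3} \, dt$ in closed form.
$\frac{2 \sqrt{10} \sqrt{\pi}}{125}$

Begin with the known integral
$$J(a) = \int_{-\infty}^{\infty} \frac{2 e^{- a t^{2}}}{3} \, dt = \frac{2 \sqrt{\pi}}{3 \sqrt{a}}.$$

Differentiating under the integral sign brings down a factor of $(-t^2)$:
$$\frac{dJ}{da} = \int_{-\infty}^{\infty} - \frac{2 t^{2} e^{- a t^{2}}}{3} \, dt = - \frac{\sqrt{\pi}}{3 a^{\frac{3}{2}}}.$$

Repeating $3$ times in total — each differentiation brings down another $(-t^2)$ — gives
$$\frac{d^{3}J}{da^{3}} = \int_{-\infty}^{\infty} - \frac{2 t^{6} e^{- a t^{2}}}{3} \, dt = - \frac{5 \sqrt{\pi}}{4 a^{\frac{7}{2}}},$$
and the integrand here is $(-1)^{3}$ times the target integrand, so $I = (-1)^{3}\,\frac{d^{3}J}{da^{3}} = \frac{5 \sqrt{\pi}}{4 a^{\frac{7}{2}}}$.

Setting $a = \frac{5}{2}$:
$$I = \frac{2 \sqrt{10} \sqrt{\pi}}{125}.$$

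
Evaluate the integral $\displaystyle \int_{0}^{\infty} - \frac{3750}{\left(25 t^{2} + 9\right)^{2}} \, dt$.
$- \frac{125 \pi}{18}$

Begin with the known result
$$J(a) = \int_{0}^{\infty} - \frac{6}{a^{2} + t^{2}} \, dt = - \frac{3 \pi}{a}.$$

Differentiating under the integral sign with respect to $a$,
$$\frac{dJ}{da} = \int_{0}^{\infty} \frac{12 a}{\left(a^{2} + t^{2}\right)^{2}} \, dt = \frac{3 \pi}{a^{2}},$$
so $\int_{0}^{\infty} - \frac{6}{\left(a^{2} + t^{2}\right)^{2}} \, dt = - \frac{3 \pi}{2 a^{3}}$.

Setting $a = \frac{3}{5}$:
$$I = - \frac{125 \pi}{18}.$$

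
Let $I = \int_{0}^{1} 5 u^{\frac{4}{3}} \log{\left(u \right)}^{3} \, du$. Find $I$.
$- \frac{2430}{2401}$

Consider the simpler parametrised integral
$$J(a) = \int_{0}^{1} 5 u^{a} \, du = \frac{5}{a + 1}.$$

Differentiating under the integral sign brings down a factor of $\ln u$:
$$\frac{dJ}{da} = \int_{0}^{1} 5 u^{a} \log{\left(u \right)} \, du = - \frac{5}{\left(a + 1\right)^{2}}.$$

Repeating $3$ times in total — each differentiation brings down another $\ln u$ — gives
$$\frac{d^{3}J}{da^{3}} = \int_{0}^{1} 5 u^{a} \log{\left(u \right)}^{3} \, du = - \frac{30}{\left(a + 1\right)^{4}},$$
and the integrand here is exactly the target integrand, so $I = - \frac{30}{\left(a + 1\right)^{4}}$.

Setting $a = \frac{4}{3}$:
$$I = - \frac{2430}{2401}.$$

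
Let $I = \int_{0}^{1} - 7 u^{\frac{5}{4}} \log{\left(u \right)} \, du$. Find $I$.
$\frac{112}{81}$

Start from the elementary integral
$$J(a) = \int_{0}^{1} - 7 u^{a} \, du = - \frac{7}{a + 1}.$$

Differentiating under the integral sign brings down a factor of $\ln u$:
$$\frac{dJ}{da} = \int_{0}^{1} - 7 u^{a} \log{\left(u \right)} \, du = \frac{7}{\left(a + 1\right)^{2}}.$$

The integral on the left is $I$, so $I = \frac{7}{\left(a + 1\right)^{2}}$.

Setting $a = \frac{5}{4}$:
$$I = \frac{112}{81}.$$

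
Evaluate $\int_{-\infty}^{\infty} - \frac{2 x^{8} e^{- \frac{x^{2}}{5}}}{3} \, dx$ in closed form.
$- \frac{21875 \sqrt{5} \sqrt{\pi}}{8}$

Start from the elementary integral
$$J(a) = \int_{-\infty}^{\infty} - \frac{2 e^{- a x^{2}}}{3} \, dx = - \frac{2 \sqrt{\pi}}{3 \sqrt{a}}.$$

Differentiating under the integral sign brings down a factor of $(-x^2)$:
$$\frac{dJ}{da} = \int_{-\infty}^{\infty} \frac{2 x^{2} e^{- a x^{2}}}{3} \, dx = \frac{\sqrt{\pi}}{3 a^{\frac{3}{2}}}.$$

Repeating $4$ times in total — each differentiation brings down another $(-x^2)$ — gives
$$\frac{d^{4}J}{da^{4}} = \int_{-\infty}^{\infty} - \frac{2 x^{8} e^{- a x^{2}}}{3} \, dx = - \frac{35 \sqrt{\pi}}{8 a^{\frac{9}{2}}},$$
and the integrand here is exactly the target integrand, so $I = - \frac{35 \sqrt{\pi}}{8 a^{\frac{9}{2}}}$.

Setting $a = \frac{1}{5}$:
$$I = - \frac{21875 \sqrt{5} \sqrt{\pi}}{8}.$$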